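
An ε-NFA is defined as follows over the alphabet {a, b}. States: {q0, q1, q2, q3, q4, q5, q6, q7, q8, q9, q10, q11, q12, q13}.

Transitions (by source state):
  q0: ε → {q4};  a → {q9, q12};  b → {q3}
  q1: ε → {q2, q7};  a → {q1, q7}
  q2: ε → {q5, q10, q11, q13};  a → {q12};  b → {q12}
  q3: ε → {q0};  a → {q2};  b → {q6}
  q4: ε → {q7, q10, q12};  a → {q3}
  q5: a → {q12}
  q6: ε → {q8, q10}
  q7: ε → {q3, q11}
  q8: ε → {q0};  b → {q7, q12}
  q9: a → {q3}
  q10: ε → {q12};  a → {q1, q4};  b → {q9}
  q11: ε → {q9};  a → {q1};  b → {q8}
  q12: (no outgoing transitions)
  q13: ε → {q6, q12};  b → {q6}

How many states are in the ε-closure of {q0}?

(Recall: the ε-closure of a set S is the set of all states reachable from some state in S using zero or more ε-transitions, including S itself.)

Start with {q0}.
From q0 via ε: add q4.
From q4 via ε: add q7, q10, q12.
From q7 via ε: add q3, q11.
From q11 via ε: add q9.
ε-closure = {q0, q3, q4, q7, q9, q10, q11, q12}, which has 8 states.

8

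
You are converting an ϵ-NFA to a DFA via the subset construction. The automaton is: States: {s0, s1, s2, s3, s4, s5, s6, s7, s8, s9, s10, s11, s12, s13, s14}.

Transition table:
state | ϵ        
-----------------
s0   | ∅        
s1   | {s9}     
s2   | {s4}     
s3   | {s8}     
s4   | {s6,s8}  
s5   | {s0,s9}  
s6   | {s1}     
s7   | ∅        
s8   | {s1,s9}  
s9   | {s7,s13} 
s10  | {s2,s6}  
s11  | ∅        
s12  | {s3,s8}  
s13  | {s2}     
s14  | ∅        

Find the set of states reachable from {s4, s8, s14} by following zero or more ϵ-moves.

Start with {s4, s8, s14}.
From s4 via ϵ: add s6.
From s8 via ϵ: add s1, s9.
From s9 via ϵ: add s7, s13.
From s13 via ϵ: add s2.
No new states can be added; the closed set is {s1, s2, s4, s6, s7, s8, s9, s13, s14}.

{s1, s2, s4, s6, s7, s8, s9, s13, s14}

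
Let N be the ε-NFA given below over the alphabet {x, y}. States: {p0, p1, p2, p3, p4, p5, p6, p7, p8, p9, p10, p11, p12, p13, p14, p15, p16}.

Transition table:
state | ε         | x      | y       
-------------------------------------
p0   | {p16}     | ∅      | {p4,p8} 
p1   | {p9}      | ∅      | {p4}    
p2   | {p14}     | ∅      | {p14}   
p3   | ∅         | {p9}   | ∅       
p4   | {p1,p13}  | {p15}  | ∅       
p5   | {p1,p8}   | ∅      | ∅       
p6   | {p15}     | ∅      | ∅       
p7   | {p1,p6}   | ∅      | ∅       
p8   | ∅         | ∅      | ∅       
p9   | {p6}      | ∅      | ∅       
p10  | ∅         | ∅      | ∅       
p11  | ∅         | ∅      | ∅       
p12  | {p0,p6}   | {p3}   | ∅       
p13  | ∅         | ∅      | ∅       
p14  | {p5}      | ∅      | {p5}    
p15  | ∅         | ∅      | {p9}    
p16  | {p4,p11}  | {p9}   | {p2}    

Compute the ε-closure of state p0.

Start with {p0}.
From p0 via ε: add p16.
From p16 via ε: add p4, p11.
From p4 via ε: add p1, p13.
From p1 via ε: add p9.
From p9 via ε: add p6.
From p6 via ε: add p15.
No new states can be added; the closed set is {p0, p1, p4, p6, p9, p11, p13, p15, p16}.

{p0, p1, p4, p6, p9, p11, p13, p15, p16}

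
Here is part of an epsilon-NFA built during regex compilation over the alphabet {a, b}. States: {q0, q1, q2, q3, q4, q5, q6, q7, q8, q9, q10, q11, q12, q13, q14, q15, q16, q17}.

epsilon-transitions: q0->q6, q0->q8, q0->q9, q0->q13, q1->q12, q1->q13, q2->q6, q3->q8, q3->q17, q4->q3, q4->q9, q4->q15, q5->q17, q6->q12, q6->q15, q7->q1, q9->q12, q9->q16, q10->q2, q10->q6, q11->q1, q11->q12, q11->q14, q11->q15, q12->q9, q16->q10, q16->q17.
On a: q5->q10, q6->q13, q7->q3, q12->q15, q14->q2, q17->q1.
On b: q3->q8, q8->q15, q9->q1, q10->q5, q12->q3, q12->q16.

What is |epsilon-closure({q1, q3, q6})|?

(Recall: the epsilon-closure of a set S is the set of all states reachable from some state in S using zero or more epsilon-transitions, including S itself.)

12

Start with {q1, q3, q6}.
From q1 via epsilon: add q12, q13.
From q3 via epsilon: add q8, q17.
From q6 via epsilon: add q15.
From q12 via epsilon: add q9.
From q9 via epsilon: add q16.
From q16 via epsilon: add q10.
From q10 via epsilon: add q2.
epsilon-closure = {q1, q2, q3, q6, q8, q9, q10, q12, q13, q15, q16, q17}, which has 12 states.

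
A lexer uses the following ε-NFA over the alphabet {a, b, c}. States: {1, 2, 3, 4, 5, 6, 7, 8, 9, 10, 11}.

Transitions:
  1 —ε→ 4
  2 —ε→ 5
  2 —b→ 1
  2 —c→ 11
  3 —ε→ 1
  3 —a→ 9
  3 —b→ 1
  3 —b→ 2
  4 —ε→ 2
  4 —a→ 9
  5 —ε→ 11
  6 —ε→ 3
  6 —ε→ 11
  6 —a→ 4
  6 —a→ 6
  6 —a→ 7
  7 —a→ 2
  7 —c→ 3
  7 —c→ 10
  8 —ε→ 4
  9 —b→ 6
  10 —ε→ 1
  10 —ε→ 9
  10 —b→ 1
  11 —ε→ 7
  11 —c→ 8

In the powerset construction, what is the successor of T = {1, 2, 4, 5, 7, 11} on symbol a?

{2, 5, 7, 9, 11}

4 on a → {9}.
7 on a → {2}.
No a-transition from 1, 2, 5, 11.
Union after reading a: {2, 9}.
Now take the ε-closure:
From 2 via ε: add 5.
From 5 via ε: add 11.
From 11 via ε: add 7.
No new states can be added; the closed set is {2, 5, 7, 9, 11}.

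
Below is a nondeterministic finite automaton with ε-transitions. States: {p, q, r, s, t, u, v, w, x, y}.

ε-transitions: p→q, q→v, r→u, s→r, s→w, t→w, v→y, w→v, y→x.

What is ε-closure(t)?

{t, v, w, x, y}

Start with {t}.
From t via ε: add w.
From w via ε: add v.
From v via ε: add y.
From y via ε: add x.
No new states can be added; the closed set is {t, v, w, x, y}.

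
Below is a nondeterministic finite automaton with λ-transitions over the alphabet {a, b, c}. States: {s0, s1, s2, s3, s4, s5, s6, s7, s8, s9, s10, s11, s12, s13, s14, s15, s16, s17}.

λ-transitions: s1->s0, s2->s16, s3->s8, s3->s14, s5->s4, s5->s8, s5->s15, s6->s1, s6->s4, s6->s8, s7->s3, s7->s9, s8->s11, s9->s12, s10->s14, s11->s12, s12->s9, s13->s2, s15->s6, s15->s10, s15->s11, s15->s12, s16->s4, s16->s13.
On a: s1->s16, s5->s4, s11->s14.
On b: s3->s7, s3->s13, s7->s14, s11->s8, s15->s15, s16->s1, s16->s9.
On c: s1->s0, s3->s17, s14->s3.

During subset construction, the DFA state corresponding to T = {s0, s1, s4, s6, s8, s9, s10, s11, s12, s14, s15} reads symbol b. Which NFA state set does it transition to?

s11 on b → {s8}.
s15 on b → {s15}.
No b-transition from s0, s1, s4, s6, s8, s9, s10, s12, s14.
Union after reading b: {s8, s15}.
Now take the λ-closure:
From s8 via λ: add s11.
From s15 via λ: add s6, s10, s12.
From s6 via λ: add s1, s4.
From s10 via λ: add s14.
From s12 via λ: add s9.
From s1 via λ: add s0.
No new states can be added; the closed set is {s0, s1, s4, s6, s8, s9, s10, s11, s12, s14, s15}.

{s0, s1, s4, s6, s8, s9, s10, s11, s12, s14, s15}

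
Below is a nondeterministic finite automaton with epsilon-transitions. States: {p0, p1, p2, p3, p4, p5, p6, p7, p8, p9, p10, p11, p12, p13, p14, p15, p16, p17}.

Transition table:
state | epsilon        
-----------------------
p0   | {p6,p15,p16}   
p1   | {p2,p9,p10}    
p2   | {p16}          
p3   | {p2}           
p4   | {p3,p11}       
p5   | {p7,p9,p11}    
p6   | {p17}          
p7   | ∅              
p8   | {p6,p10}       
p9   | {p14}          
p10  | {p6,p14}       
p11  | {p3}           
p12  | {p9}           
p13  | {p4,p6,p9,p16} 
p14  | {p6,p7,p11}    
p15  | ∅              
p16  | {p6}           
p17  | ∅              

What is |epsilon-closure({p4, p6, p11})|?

7

Start with {p4, p6, p11}.
From p4 via epsilon: add p3.
From p6 via epsilon: add p17.
From p3 via epsilon: add p2.
From p2 via epsilon: add p16.
epsilon-closure = {p2, p3, p4, p6, p11, p16, p17}, which has 7 states.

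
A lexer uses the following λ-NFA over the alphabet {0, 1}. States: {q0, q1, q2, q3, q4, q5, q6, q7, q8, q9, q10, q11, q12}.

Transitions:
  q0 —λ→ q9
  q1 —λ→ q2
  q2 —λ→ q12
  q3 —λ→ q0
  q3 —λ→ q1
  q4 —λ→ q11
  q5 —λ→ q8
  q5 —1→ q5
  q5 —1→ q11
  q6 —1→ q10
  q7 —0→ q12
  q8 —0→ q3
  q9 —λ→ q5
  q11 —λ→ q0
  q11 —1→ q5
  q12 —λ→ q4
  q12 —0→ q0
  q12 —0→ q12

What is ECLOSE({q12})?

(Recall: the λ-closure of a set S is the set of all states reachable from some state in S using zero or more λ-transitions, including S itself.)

Start with {q12}.
From q12 via λ: add q4.
From q4 via λ: add q11.
From q11 via λ: add q0.
From q0 via λ: add q9.
From q9 via λ: add q5.
From q5 via λ: add q8.
No new states can be added; the closed set is {q0, q4, q5, q8, q9, q11, q12}.

{q0, q4, q5, q8, q9, q11, q12}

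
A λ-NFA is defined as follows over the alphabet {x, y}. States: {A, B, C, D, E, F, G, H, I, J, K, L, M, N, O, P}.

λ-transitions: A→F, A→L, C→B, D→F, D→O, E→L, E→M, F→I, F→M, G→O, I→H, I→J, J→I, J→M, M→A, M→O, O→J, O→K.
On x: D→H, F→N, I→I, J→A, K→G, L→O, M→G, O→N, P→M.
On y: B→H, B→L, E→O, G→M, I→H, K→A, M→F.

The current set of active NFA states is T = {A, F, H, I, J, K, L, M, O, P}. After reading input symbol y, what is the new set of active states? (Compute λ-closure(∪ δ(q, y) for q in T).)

{A, F, H, I, J, K, L, M, O}

I on y → {H}.
K on y → {A}.
M on y → {F}.
No y-transition from A, F, H, J, L, O, P.
Union after reading y: {A, F, H}.
Now take the λ-closure:
From A via λ: add L.
From F via λ: add I, M.
From I via λ: add J.
From M via λ: add O.
From O via λ: add K.
No new states can be added; the closed set is {A, F, H, I, J, K, L, M, O}.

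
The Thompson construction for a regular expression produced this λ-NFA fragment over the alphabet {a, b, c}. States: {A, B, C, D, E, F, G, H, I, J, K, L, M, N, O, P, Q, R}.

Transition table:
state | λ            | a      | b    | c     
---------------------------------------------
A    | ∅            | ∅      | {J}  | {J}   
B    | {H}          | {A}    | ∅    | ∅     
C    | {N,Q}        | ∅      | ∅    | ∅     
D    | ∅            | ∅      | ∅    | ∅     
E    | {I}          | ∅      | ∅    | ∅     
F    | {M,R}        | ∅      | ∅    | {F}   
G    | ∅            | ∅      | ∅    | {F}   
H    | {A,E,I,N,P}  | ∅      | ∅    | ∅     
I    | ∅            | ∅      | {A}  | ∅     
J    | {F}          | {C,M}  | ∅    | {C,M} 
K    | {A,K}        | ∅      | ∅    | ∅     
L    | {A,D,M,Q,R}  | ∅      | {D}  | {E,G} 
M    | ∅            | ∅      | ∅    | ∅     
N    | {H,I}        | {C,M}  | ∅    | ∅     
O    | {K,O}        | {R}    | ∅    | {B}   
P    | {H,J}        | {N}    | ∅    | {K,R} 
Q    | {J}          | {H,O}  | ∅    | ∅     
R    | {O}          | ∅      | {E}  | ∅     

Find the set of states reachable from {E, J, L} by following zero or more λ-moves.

{A, D, E, F, I, J, K, L, M, O, Q, R}

Start with {E, J, L}.
From E via λ: add I.
From J via λ: add F.
From L via λ: add A, D, M, Q, R.
From R via λ: add O.
From O via λ: add K.
No new states can be added; the closed set is {A, D, E, F, I, J, K, L, M, O, Q, R}.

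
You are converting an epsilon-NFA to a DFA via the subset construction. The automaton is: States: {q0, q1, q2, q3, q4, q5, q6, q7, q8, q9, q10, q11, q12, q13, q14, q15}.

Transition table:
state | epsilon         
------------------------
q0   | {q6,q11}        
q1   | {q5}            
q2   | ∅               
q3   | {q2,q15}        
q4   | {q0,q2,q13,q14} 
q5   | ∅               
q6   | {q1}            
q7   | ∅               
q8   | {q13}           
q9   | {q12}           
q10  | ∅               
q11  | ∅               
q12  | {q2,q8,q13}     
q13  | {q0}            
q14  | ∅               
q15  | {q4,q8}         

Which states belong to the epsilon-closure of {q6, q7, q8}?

{q0, q1, q5, q6, q7, q8, q11, q13}

Start with {q6, q7, q8}.
From q6 via epsilon: add q1.
From q8 via epsilon: add q13.
From q1 via epsilon: add q5.
From q13 via epsilon: add q0.
From q0 via epsilon: add q11.
No new states can be added; the closed set is {q0, q1, q5, q6, q7, q8, q11, q13}.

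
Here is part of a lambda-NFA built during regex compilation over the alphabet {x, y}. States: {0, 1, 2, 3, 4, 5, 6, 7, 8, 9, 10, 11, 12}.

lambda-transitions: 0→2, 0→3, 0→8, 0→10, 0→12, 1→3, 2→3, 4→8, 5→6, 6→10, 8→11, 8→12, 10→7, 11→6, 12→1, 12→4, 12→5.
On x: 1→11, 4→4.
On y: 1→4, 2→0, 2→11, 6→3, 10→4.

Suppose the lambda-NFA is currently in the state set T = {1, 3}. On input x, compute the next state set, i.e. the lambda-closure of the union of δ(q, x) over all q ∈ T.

{6, 7, 10, 11}

1 on x → {11}.
No x-transition from 3.
Union after reading x: {11}.
Now take the lambda-closure:
From 11 via lambda: add 6.
From 6 via lambda: add 10.
From 10 via lambda: add 7.
No new states can be added; the closed set is {6, 7, 10, 11}.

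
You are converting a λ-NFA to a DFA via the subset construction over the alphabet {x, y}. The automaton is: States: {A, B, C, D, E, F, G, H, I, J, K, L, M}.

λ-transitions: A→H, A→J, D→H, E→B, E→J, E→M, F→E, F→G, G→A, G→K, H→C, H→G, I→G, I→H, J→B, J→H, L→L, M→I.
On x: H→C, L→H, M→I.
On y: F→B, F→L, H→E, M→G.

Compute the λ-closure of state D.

{A, B, C, D, G, H, J, K}

Start with {D}.
From D via λ: add H.
From H via λ: add C, G.
From G via λ: add A, K.
From A via λ: add J.
From J via λ: add B.
No new states can be added; the closed set is {A, B, C, D, G, H, J, K}.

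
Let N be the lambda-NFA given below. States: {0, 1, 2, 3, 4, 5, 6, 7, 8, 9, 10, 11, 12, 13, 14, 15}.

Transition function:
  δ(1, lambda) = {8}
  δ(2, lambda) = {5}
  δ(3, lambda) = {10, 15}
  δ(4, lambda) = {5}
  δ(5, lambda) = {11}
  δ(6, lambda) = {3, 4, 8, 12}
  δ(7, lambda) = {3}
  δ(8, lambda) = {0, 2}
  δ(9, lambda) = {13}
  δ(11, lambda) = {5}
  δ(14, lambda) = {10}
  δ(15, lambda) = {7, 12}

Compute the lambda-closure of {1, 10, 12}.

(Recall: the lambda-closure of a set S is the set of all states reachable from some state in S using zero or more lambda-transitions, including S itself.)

Start with {1, 10, 12}.
From 1 via lambda: add 8.
From 8 via lambda: add 0, 2.
From 2 via lambda: add 5.
From 5 via lambda: add 11.
No new states can be added; the closed set is {0, 1, 2, 5, 8, 10, 11, 12}.

{0, 1, 2, 5, 8, 10, 11, 12}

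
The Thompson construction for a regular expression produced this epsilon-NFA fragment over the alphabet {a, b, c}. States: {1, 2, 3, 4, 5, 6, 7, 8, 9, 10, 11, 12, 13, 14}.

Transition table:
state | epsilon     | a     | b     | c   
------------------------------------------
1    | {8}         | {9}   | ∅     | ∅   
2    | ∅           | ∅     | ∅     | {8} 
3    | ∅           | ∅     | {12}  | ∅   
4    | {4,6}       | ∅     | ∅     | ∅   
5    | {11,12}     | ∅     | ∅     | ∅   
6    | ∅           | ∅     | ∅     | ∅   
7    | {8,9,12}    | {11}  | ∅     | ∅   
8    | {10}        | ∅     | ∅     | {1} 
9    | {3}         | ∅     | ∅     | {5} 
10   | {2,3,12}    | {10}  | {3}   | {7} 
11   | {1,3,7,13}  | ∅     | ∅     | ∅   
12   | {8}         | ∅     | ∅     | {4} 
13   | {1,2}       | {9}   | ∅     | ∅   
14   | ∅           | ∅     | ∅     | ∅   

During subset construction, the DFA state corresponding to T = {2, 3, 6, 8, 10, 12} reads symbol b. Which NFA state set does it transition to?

3 on b → {12}.
10 on b → {3}.
No b-transition from 2, 6, 8, 12.
Union after reading b: {3, 12}.
Now take the epsilon-closure:
From 12 via epsilon: add 8.
From 8 via epsilon: add 10.
From 10 via epsilon: add 2.
No new states can be added; the closed set is {2, 3, 8, 10, 12}.

{2, 3, 8, 10, 12}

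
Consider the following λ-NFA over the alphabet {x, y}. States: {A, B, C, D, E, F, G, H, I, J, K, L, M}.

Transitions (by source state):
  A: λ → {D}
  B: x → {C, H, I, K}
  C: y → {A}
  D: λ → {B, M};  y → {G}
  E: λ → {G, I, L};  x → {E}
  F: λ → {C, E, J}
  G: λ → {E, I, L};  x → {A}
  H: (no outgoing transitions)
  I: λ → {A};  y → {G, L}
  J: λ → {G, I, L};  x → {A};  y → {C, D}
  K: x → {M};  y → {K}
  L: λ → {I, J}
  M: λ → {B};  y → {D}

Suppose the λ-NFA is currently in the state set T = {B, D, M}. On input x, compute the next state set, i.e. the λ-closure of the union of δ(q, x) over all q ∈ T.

{A, B, C, D, H, I, K, M}

B on x → {C, H, I, K}.
No x-transition from D, M.
Union after reading x: {C, H, I, K}.
Now take the λ-closure:
From I via λ: add A.
From A via λ: add D.
From D via λ: add B, M.
No new states can be added; the closed set is {A, B, C, D, H, I, K, M}.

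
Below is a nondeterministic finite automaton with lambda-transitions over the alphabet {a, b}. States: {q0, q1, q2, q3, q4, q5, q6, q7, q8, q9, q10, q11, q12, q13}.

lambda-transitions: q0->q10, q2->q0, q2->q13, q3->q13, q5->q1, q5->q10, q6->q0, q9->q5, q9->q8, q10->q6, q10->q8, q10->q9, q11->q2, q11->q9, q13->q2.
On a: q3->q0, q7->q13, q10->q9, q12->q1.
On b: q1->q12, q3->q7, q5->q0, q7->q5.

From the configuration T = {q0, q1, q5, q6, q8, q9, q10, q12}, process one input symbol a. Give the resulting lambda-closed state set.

{q0, q1, q5, q6, q8, q9, q10}

q10 on a → {q9}.
q12 on a → {q1}.
No a-transition from q0, q1, q5, q6, q8, q9.
Union after reading a: {q1, q9}.
Now take the lambda-closure:
From q9 via lambda: add q5, q8.
From q5 via lambda: add q10.
From q10 via lambda: add q6.
From q6 via lambda: add q0.
No new states can be added; the closed set is {q0, q1, q5, q6, q8, q9, q10}.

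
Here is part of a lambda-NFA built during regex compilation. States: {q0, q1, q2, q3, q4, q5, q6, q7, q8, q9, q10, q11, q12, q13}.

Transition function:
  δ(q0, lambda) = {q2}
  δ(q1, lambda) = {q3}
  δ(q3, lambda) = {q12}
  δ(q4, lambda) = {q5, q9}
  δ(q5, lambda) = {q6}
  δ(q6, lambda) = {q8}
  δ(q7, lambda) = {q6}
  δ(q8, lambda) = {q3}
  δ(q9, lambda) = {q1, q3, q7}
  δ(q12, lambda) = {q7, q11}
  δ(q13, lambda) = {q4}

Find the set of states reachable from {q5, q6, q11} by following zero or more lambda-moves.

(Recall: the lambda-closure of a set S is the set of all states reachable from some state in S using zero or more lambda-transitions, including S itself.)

Start with {q5, q6, q11}.
From q6 via lambda: add q8.
From q8 via lambda: add q3.
From q3 via lambda: add q12.
From q12 via lambda: add q7.
No new states can be added; the closed set is {q3, q5, q6, q7, q8, q11, q12}.

{q3, q5, q6, q7, q8, q11, q12}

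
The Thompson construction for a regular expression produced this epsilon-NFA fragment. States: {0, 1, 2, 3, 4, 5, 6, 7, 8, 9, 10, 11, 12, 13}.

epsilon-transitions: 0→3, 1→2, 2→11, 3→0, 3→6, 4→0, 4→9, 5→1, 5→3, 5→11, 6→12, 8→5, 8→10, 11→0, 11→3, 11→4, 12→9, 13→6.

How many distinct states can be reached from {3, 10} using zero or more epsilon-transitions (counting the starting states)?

Start with {3, 10}.
From 3 via epsilon: add 0, 6.
From 6 via epsilon: add 12.
From 12 via epsilon: add 9.
epsilon-closure = {0, 3, 6, 9, 10, 12}, which has 6 states.

6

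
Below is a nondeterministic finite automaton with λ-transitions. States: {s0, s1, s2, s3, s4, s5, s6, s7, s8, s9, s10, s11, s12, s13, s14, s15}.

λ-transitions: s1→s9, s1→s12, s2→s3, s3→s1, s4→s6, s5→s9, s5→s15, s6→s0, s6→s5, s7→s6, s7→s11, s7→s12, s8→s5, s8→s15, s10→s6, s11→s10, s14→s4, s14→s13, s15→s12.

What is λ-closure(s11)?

Start with {s11}.
From s11 via λ: add s10.
From s10 via λ: add s6.
From s6 via λ: add s0, s5.
From s5 via λ: add s9, s15.
From s15 via λ: add s12.
No new states can be added; the closed set is {s0, s5, s6, s9, s10, s11, s12, s15}.

{s0, s5, s6, s9, s10, s11, s12, s15}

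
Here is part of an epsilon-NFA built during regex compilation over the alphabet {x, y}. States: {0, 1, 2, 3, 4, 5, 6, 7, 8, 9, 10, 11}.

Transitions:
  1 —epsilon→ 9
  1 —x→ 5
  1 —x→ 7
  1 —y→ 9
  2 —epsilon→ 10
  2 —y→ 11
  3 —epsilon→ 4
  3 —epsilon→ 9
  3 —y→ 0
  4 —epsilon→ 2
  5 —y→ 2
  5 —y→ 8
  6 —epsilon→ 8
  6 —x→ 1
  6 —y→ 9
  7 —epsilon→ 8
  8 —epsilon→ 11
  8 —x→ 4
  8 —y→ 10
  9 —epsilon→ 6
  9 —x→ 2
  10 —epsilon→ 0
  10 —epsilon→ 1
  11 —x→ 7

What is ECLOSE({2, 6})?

Start with {2, 6}.
From 2 via epsilon: add 10.
From 6 via epsilon: add 8.
From 8 via epsilon: add 11.
From 10 via epsilon: add 0, 1.
From 1 via epsilon: add 9.
No new states can be added; the closed set is {0, 1, 2, 6, 8, 9, 10, 11}.

{0, 1, 2, 6, 8, 9, 10, 11}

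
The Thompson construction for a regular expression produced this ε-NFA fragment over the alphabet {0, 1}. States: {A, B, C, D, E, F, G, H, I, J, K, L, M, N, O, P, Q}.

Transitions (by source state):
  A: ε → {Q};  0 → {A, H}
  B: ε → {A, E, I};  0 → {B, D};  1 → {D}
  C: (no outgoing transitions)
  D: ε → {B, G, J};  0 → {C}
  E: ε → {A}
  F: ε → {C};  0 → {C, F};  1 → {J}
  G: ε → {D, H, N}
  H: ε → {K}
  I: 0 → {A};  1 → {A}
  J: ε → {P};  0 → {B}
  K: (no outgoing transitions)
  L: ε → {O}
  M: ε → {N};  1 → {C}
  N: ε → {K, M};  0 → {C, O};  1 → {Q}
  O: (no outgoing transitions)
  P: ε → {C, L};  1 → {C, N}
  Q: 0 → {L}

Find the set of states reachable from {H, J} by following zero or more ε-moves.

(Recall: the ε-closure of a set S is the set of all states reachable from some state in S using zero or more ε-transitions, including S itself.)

Start with {H, J}.
From H via ε: add K.
From J via ε: add P.
From P via ε: add C, L.
From L via ε: add O.
No new states can be added; the closed set is {C, H, J, K, L, O, P}.

{C, H, J, K, L, O, P}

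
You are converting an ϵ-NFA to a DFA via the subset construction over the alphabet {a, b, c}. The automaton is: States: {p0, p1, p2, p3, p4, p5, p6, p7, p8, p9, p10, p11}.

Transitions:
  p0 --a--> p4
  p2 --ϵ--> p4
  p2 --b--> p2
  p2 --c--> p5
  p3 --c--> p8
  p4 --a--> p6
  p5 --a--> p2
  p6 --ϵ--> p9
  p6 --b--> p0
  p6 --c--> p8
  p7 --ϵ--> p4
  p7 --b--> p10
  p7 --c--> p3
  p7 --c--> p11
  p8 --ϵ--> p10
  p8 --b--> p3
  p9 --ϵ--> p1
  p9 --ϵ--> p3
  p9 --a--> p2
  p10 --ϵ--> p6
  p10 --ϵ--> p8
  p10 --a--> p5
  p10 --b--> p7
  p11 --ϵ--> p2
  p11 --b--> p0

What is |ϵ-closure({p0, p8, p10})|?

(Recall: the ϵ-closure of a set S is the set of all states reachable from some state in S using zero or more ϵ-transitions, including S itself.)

7

Start with {p0, p8, p10}.
From p10 via ϵ: add p6.
From p6 via ϵ: add p9.
From p9 via ϵ: add p1, p3.
ϵ-closure = {p0, p1, p3, p6, p8, p9, p10}, which has 7 states.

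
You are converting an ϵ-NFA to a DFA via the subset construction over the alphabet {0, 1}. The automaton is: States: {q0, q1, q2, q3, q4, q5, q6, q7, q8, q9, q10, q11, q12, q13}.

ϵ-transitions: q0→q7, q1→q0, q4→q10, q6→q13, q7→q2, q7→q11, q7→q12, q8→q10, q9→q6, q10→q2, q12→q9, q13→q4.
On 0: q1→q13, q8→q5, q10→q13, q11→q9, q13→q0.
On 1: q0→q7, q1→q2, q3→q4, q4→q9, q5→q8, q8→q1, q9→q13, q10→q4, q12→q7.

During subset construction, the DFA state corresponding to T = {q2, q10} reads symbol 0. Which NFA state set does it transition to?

q10 on 0 → {q13}.
No 0-transition from q2.
Union after reading 0: {q13}.
Now take the ϵ-closure:
From q13 via ϵ: add q4.
From q4 via ϵ: add q10.
From q10 via ϵ: add q2.
No new states can be added; the closed set is {q2, q4, q10, q13}.

{q2, q4, q10, q13}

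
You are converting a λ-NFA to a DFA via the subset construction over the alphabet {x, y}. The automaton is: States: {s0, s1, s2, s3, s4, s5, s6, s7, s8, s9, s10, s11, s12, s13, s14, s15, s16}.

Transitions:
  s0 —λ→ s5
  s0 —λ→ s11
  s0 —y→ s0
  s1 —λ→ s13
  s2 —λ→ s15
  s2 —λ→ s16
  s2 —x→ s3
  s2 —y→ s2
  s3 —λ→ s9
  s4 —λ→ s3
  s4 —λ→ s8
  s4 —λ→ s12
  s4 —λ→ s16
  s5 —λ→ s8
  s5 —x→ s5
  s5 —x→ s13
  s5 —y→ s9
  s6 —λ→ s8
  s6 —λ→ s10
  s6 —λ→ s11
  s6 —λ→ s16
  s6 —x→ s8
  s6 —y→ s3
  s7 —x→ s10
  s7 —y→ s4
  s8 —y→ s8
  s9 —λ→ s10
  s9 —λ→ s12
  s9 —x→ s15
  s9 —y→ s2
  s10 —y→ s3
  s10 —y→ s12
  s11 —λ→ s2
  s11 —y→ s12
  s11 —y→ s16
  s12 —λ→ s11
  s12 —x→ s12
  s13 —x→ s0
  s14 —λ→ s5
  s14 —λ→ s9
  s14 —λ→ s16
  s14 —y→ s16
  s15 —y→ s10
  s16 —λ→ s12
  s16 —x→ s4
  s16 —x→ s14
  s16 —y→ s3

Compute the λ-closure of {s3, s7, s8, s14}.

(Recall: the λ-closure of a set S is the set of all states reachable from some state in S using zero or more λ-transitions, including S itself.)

{s2, s3, s5, s7, s8, s9, s10, s11, s12, s14, s15, s16}

Start with {s3, s7, s8, s14}.
From s3 via λ: add s9.
From s14 via λ: add s5, s16.
From s9 via λ: add s10, s12.
From s12 via λ: add s11.
From s11 via λ: add s2.
From s2 via λ: add s15.
No new states can be added; the closed set is {s2, s3, s5, s7, s8, s9, s10, s11, s12, s14, s15, s16}.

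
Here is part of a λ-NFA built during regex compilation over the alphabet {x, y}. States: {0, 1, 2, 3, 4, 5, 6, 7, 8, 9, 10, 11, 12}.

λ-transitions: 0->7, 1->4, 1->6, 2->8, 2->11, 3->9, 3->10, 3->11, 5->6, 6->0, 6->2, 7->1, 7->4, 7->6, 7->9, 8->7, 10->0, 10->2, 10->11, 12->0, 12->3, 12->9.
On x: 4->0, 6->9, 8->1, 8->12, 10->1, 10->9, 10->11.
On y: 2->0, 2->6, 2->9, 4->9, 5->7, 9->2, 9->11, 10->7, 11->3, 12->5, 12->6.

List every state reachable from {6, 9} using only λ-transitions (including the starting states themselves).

{0, 1, 2, 4, 6, 7, 8, 9, 11}

Start with {6, 9}.
From 6 via λ: add 0, 2.
From 0 via λ: add 7.
From 2 via λ: add 8, 11.
From 7 via λ: add 1, 4.
No new states can be added; the closed set is {0, 1, 2, 4, 6, 7, 8, 9, 11}.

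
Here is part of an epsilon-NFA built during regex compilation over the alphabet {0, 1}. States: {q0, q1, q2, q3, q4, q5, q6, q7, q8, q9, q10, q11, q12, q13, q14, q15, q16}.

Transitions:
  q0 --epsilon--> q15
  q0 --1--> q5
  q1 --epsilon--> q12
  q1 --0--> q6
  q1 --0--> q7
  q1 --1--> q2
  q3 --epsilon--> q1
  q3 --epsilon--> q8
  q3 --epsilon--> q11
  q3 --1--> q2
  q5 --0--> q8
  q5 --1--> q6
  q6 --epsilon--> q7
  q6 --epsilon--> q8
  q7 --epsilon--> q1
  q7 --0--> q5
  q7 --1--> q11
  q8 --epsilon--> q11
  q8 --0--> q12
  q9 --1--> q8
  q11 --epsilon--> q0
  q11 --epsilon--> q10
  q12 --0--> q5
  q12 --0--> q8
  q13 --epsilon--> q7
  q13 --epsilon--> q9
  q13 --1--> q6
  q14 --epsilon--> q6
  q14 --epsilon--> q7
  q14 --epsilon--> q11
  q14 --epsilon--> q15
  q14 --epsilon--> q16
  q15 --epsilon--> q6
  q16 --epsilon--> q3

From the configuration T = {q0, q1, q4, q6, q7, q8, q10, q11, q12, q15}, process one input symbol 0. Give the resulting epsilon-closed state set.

{q0, q1, q5, q6, q7, q8, q10, q11, q12, q15}

q1 on 0 → {q6, q7}.
q7 on 0 → {q5}.
q8 on 0 → {q12}.
q12 on 0 → {q5, q8}.
No 0-transition from q0, q4, q6, q10, q11, q15.
Union after reading 0: {q5, q6, q7, q8, q12}.
Now take the epsilon-closure:
From q7 via epsilon: add q1.
From q8 via epsilon: add q11.
From q11 via epsilon: add q0, q10.
From q0 via epsilon: add q15.
No new states can be added; the closed set is {q0, q1, q5, q6, q7, q8, q10, q11, q12, q15}.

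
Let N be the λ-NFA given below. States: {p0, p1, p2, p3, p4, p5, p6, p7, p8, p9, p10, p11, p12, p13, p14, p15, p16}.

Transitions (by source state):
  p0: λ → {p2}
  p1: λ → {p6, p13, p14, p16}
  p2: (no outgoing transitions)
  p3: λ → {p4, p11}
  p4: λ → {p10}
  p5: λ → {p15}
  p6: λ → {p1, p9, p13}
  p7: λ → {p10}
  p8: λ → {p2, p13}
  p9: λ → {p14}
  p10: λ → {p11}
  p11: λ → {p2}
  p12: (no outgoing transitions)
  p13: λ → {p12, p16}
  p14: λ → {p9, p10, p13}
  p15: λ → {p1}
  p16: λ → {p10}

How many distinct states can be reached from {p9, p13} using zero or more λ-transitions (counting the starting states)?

Start with {p9, p13}.
From p9 via λ: add p14.
From p13 via λ: add p12, p16.
From p14 via λ: add p10.
From p10 via λ: add p11.
From p11 via λ: add p2.
λ-closure = {p2, p9, p10, p11, p12, p13, p14, p16}, which has 8 states.

8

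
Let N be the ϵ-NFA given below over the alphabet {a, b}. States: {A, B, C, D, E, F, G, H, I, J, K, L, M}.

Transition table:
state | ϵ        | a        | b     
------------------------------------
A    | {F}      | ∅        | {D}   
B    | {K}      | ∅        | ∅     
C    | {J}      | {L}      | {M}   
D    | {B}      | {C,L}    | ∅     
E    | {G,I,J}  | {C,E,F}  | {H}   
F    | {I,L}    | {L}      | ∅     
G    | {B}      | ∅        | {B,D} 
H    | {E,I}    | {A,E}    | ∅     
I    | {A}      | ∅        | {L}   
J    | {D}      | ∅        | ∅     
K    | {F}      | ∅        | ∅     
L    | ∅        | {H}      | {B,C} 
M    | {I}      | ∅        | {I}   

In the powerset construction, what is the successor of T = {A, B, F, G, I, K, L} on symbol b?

{A, B, C, D, F, I, J, K, L}

A on b → {D}.
G on b → {B, D}.
I on b → {L}.
L on b → {B, C}.
No b-transition from B, F, K.
Union after reading b: {B, C, D, L}.
Now take the ϵ-closure:
From B via ϵ: add K.
From C via ϵ: add J.
From K via ϵ: add F.
From F via ϵ: add I.
From I via ϵ: add A.
No new states can be added; the closed set is {A, B, C, D, F, I, J, K, L}.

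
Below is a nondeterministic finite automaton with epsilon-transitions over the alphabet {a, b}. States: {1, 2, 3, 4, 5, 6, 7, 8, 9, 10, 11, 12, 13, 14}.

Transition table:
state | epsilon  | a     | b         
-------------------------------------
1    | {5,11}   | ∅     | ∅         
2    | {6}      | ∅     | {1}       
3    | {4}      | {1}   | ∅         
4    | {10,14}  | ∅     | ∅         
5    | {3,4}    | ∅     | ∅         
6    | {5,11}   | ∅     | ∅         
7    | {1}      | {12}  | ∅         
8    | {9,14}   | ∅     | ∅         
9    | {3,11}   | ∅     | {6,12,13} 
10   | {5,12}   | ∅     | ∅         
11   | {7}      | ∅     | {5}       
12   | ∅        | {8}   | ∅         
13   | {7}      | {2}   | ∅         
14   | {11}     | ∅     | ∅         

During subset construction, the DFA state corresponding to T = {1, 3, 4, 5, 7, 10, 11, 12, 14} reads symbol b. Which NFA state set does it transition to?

{1, 3, 4, 5, 7, 10, 11, 12, 14}

11 on b → {5}.
No b-transition from 1, 3, 4, 5, 7, 10, 12, 14.
Union after reading b: {5}.
Now take the epsilon-closure:
From 5 via epsilon: add 3, 4.
From 4 via epsilon: add 10, 14.
From 10 via epsilon: add 12.
From 14 via epsilon: add 11.
From 11 via epsilon: add 7.
From 7 via epsilon: add 1.
No new states can be added; the closed set is {1, 3, 4, 5, 7, 10, 11, 12, 14}.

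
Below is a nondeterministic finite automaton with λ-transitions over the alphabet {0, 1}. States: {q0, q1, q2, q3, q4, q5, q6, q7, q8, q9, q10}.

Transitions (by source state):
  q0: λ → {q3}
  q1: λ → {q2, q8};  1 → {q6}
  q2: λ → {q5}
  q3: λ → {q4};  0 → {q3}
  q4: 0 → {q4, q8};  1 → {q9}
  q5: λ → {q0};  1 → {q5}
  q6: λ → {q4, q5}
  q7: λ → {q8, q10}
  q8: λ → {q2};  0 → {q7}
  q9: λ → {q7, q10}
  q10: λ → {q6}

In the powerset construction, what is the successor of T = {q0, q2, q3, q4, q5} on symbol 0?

{q0, q2, q3, q4, q5, q8}

q3 on 0 → {q3}.
q4 on 0 → {q4, q8}.
No 0-transition from q0, q2, q5.
Union after reading 0: {q3, q4, q8}.
Now take the λ-closure:
From q8 via λ: add q2.
From q2 via λ: add q5.
From q5 via λ: add q0.
No new states can be added; the closed set is {q0, q2, q3, q4, q5, q8}.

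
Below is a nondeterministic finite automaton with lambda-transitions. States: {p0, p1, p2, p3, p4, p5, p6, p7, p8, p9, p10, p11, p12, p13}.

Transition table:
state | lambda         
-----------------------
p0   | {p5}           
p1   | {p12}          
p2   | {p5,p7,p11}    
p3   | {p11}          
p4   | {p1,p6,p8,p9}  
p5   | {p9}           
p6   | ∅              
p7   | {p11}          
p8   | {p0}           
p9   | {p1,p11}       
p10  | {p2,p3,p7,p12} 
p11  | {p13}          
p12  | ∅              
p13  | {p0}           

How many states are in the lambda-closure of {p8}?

Start with {p8}.
From p8 via lambda: add p0.
From p0 via lambda: add p5.
From p5 via lambda: add p9.
From p9 via lambda: add p1, p11.
From p1 via lambda: add p12.
From p11 via lambda: add p13.
lambda-closure = {p0, p1, p5, p8, p9, p11, p12, p13}, which has 8 states.

8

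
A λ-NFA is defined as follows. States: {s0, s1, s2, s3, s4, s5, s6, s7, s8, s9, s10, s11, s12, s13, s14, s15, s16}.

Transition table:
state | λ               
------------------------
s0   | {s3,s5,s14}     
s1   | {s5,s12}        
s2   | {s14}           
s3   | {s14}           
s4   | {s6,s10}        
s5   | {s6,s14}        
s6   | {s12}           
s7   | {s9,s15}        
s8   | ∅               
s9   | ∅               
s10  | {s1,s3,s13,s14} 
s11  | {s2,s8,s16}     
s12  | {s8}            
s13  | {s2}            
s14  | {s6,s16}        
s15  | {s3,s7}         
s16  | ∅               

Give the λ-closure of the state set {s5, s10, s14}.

{s1, s2, s3, s5, s6, s8, s10, s12, s13, s14, s16}

Start with {s5, s10, s14}.
From s5 via λ: add s6.
From s10 via λ: add s1, s3, s13.
From s14 via λ: add s16.
From s1 via λ: add s12.
From s13 via λ: add s2.
From s12 via λ: add s8.
No new states can be added; the closed set is {s1, s2, s3, s5, s6, s8, s10, s12, s13, s14, s16}.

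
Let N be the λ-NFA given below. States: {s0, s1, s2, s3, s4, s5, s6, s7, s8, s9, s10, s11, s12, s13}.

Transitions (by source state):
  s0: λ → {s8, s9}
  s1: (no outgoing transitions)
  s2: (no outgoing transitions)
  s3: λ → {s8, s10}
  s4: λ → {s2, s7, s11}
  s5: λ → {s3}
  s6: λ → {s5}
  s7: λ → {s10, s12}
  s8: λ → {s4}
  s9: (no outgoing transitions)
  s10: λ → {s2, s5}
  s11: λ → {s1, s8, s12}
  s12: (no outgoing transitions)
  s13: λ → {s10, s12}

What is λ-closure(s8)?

{s1, s2, s3, s4, s5, s7, s8, s10, s11, s12}

Start with {s8}.
From s8 via λ: add s4.
From s4 via λ: add s2, s7, s11.
From s7 via λ: add s10, s12.
From s11 via λ: add s1.
From s10 via λ: add s5.
From s5 via λ: add s3.
No new states can be added; the closed set is {s1, s2, s3, s4, s5, s7, s8, s10, s11, s12}.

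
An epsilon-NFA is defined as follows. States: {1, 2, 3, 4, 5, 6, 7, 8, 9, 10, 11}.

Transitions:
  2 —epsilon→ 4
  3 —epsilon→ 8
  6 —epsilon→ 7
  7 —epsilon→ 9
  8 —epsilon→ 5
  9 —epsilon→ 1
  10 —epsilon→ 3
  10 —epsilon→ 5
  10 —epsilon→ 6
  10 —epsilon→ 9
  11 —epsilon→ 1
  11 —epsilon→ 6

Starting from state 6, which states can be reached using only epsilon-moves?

{1, 6, 7, 9}

Start with {6}.
From 6 via epsilon: add 7.
From 7 via epsilon: add 9.
From 9 via epsilon: add 1.
No new states can be added; the closed set is {1, 6, 7, 9}.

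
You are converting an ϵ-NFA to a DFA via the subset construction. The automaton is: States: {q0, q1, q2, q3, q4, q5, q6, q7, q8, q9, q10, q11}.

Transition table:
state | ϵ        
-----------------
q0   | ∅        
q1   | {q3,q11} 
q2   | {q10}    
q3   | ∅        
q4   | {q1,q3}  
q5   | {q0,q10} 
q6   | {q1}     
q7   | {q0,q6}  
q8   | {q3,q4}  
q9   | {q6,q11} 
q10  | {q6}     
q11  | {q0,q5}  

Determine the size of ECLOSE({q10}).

7

Start with {q10}.
From q10 via ϵ: add q6.
From q6 via ϵ: add q1.
From q1 via ϵ: add q3, q11.
From q11 via ϵ: add q0, q5.
ϵ-closure = {q0, q1, q3, q5, q6, q10, q11}, which has 7 states.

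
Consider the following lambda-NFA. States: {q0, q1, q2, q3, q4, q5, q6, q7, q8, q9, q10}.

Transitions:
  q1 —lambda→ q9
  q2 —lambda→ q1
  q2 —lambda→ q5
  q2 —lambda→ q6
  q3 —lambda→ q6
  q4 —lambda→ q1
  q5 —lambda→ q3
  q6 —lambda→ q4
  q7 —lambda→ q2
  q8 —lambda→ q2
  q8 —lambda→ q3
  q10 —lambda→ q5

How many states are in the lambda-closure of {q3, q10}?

7

Start with {q3, q10}.
From q3 via lambda: add q6.
From q10 via lambda: add q5.
From q6 via lambda: add q4.
From q4 via lambda: add q1.
From q1 via lambda: add q9.
lambda-closure = {q1, q3, q4, q5, q6, q9, q10}, which has 7 states.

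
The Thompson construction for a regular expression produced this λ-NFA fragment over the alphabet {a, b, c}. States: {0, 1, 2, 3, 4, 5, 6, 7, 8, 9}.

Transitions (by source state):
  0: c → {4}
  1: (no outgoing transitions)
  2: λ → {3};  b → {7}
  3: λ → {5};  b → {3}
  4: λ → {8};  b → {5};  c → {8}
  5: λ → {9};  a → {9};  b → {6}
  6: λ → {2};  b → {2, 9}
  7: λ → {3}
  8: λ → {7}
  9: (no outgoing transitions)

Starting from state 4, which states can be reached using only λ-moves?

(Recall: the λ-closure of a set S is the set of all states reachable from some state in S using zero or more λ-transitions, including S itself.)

Start with {4}.
From 4 via λ: add 8.
From 8 via λ: add 7.
From 7 via λ: add 3.
From 3 via λ: add 5.
From 5 via λ: add 9.
No new states can be added; the closed set is {3, 4, 5, 7, 8, 9}.

{3, 4, 5, 7, 8, 9}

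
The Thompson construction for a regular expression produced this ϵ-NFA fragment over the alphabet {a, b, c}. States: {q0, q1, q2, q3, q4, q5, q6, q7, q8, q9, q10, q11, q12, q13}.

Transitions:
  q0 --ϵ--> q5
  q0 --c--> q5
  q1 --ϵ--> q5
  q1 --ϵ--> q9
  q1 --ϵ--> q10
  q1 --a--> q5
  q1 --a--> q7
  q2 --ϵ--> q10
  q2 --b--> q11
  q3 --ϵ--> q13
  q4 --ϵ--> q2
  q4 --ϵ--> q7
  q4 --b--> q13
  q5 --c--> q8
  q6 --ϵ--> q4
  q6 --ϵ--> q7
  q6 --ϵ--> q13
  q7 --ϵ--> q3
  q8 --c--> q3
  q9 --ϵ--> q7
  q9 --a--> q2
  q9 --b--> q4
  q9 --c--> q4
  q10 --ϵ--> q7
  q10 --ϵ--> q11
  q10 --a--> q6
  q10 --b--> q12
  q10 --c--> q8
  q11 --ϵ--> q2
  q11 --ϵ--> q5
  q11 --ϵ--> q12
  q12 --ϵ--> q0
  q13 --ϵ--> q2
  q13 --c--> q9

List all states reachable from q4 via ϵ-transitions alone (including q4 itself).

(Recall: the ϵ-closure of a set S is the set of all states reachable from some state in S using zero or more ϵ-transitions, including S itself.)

Start with {q4}.
From q4 via ϵ: add q2, q7.
From q2 via ϵ: add q10.
From q7 via ϵ: add q3.
From q3 via ϵ: add q13.
From q10 via ϵ: add q11.
From q11 via ϵ: add q5, q12.
From q12 via ϵ: add q0.
No new states can be added; the closed set is {q0, q2, q3, q4, q5, q7, q10, q11, q12, q13}.

{q0, q2, q3, q4, q5, q7, q10, q11, q12, q13}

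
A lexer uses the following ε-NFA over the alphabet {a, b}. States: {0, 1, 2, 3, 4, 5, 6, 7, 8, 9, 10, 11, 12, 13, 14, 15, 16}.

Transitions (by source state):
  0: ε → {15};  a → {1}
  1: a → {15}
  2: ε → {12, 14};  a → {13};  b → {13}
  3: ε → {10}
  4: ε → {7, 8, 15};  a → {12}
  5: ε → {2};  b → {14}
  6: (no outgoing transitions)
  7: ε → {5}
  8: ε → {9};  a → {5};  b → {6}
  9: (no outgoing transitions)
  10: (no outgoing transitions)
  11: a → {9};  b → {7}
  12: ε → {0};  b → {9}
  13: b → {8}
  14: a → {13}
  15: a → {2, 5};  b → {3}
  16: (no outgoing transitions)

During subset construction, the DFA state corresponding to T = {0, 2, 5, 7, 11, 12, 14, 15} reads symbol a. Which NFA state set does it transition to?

0 on a → {1}.
2 on a → {13}.
11 on a → {9}.
14 on a → {13}.
15 on a → {2, 5}.
No a-transition from 5, 7, 12.
Union after reading a: {1, 2, 5, 9, 13}.
Now take the ε-closure:
From 2 via ε: add 12, 14.
From 12 via ε: add 0.
From 0 via ε: add 15.
No new states can be added; the closed set is {0, 1, 2, 5, 9, 12, 13, 14, 15}.

{0, 1, 2, 5, 9, 12, 13, 14, 15}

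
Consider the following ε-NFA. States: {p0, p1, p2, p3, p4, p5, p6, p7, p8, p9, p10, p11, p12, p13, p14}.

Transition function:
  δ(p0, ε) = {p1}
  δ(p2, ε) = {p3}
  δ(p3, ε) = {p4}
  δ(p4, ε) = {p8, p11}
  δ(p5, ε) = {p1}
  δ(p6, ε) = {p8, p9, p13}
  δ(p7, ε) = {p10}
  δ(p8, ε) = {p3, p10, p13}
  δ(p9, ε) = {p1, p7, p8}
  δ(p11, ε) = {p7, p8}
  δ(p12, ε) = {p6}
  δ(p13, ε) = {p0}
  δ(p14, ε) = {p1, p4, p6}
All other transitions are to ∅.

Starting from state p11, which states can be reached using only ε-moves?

Start with {p11}.
From p11 via ε: add p7, p8.
From p7 via ε: add p10.
From p8 via ε: add p3, p13.
From p3 via ε: add p4.
From p13 via ε: add p0.
From p0 via ε: add p1.
No new states can be added; the closed set is {p0, p1, p3, p4, p7, p8, p10, p11, p13}.

{p0, p1, p3, p4, p7, p8, p10, p11, p13}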